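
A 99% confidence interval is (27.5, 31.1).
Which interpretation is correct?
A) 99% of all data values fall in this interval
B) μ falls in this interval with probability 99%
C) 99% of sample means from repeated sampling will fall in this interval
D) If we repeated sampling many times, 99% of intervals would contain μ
D

A) Wrong — a CI is about the parameter μ, not individual data values.
B) Wrong — μ is fixed; the randomness lives in the interval, not in μ.
C) Wrong — coverage applies to intervals containing μ, not to future x̄ values.
D) Correct — this is the frequentist long-run coverage interpretation.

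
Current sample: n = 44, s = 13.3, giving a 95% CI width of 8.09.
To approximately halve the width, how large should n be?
n ≈ 176

CI width ∝ 1/√n
To reduce width by factor 2, need √n to grow by 2 → need 2² = 4 times as many samples.

Current: n = 44, width = 8.09
New: n = 176, width ≈ 3.96

Width reduced by factor of 8.09/3.96 = 2.04.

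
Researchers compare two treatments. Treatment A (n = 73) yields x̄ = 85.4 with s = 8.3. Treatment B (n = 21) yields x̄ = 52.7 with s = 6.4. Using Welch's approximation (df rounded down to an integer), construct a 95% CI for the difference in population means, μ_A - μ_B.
(29.26, 36.14)

Difference: x̄₁ - x̄₂ = 32.70
SE = √(s₁²/n₁ + s₂²/n₂) = √(8.3²/73 + 6.4²/21) = 1.7012
df = 41.35 → 41 (Welch–Satterthwaite, rounded down)
t* = 2.020

CI: 32.70 ± 2.020 · 1.7012 = 32.70 ± 3.44 = (29.26, 36.14)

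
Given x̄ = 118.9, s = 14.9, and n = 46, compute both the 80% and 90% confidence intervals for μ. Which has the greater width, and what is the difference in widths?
90% CI is wider by 1.66

df = 45
80% CI: t* = 1.301, (116.04, 121.76), width = 2 · t* · s/√n = 5.72
90% CI: t* = 1.679, (115.21, 122.59), width = 2 · t* · s/√n = 7.38

The 90% CI is wider by 7.38 - 5.72 = 1.66.
Higher confidence requires a wider interval.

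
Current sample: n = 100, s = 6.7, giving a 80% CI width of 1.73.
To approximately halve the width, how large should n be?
n ≈ 400

CI width ∝ 1/√n
To reduce width by factor 2, need √n to grow by 2 → need 2² = 4 times as many samples.

Current: n = 100, width = 1.73
New: n = 400, width ≈ 0.86

Width reduced by factor of 1.73/0.86 = 2.01.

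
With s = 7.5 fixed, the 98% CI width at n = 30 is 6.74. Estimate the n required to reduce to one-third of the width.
n ≈ 270

CI width ∝ 1/√n
To reduce width by factor 3, need √n to grow by 3 → need 3² = 9 times as many samples.

Current: n = 30, width = 6.74
New: n = 270, width ≈ 2.14

Width reduced by factor of 6.74/2.14 = 3.15.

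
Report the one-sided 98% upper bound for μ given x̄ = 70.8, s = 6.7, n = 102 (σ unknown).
μ ≤ 72.18

Upper bound (one-sided):
t* = 2.081 (one-sided for 98%)
Upper bound = x̄ + t* · s/√n = 70.8 + 2.081 · 6.7/√102 = 72.18

We are 98% confident that μ ≤ 72.18.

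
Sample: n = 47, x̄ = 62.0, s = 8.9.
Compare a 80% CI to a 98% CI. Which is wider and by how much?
98% CI is wider by 2.88

df = 46
80% CI: t* = 1.300, (60.31, 63.69), width = 2 · t* · s/√n = 3.38
98% CI: t* = 2.410, (58.87, 65.13), width = 2 · t* · s/√n = 6.26

The 98% CI is wider by 6.26 - 3.38 = 2.88.
Higher confidence requires a wider interval.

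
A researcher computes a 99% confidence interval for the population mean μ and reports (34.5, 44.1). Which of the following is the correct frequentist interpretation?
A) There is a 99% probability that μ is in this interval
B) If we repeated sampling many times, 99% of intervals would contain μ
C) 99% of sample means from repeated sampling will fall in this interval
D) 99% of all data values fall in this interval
B

A) Wrong — μ is fixed; the randomness lives in the interval, not in μ.
B) Correct — this is the frequentist long-run coverage interpretation.
C) Wrong — coverage applies to intervals containing μ, not to future x̄ values.
D) Wrong — a CI is about the parameter μ, not individual data values.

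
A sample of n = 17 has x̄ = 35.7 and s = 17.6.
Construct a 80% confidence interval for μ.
(29.99, 41.41)

t-interval (σ unknown):
df = n - 1 = 16
t* = 1.337 for 80% confidence

Margin of error = t* · s/√n = 1.337 · 17.6/√17 = 5.71

CI: (29.99, 41.41)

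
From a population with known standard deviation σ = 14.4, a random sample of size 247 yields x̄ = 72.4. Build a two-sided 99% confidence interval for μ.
(70.04, 74.76)

z-interval (σ known):
z* = 2.576 for 99% confidence

Margin of error = z* · σ/√n = 2.576 · 14.4/√247 = 2.36

CI: (72.4 - 2.36, 72.4 + 2.36) = (70.04, 74.76)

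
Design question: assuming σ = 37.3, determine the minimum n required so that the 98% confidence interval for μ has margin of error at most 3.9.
n ≥ 495

For margin E ≤ 3.9:
n ≥ (z* · σ / E)²
n ≥ (2.326 · 37.3 / 3.9)²
n ≥ 494.89

Minimum n = 495 (rounding up)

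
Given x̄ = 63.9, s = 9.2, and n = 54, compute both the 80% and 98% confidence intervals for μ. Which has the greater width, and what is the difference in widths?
98% CI is wider by 2.76

df = 53
80% CI: t* = 1.298, (62.27, 65.53), width = 2 · t* · s/√n = 3.25
98% CI: t* = 2.399, (60.90, 66.90), width = 2 · t* · s/√n = 6.01

The 98% CI is wider by 6.01 - 3.25 = 2.76.
Higher confidence requires a wider interval.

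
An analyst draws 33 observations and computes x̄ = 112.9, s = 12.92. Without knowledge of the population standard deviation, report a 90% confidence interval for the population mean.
(109.09, 116.71)

t-interval (σ unknown):
df = n - 1 = 32
t* = 1.694 for 90% confidence

Margin of error = t* · s/√n = 1.694 · 12.92/√33 = 3.81

CI: (109.09, 116.71)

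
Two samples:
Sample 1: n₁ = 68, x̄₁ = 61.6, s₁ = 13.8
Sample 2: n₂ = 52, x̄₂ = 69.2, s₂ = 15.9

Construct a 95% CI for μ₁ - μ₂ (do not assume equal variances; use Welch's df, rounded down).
(-13.09, -2.11)

Difference: x̄₁ - x̄₂ = -7.60
SE = √(s₁²/n₁ + s₂²/n₂) = √(13.8²/68 + 15.9²/52) = 2.7681
df = 101.13 → 101 (Welch–Satterthwaite, rounded down)
t* = 1.984

CI: -7.60 ± 1.984 · 2.7681 = -7.60 ± 5.49 = (-13.09, -2.11)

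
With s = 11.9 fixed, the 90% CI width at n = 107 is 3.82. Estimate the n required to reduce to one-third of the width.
n ≈ 963

CI width ∝ 1/√n
To reduce width by factor 3, need √n to grow by 3 → need 3² = 9 times as many samples.

Current: n = 107, width = 3.82
New: n = 963, width ≈ 1.26

Width reduced by factor of 3.82/1.26 = 3.03.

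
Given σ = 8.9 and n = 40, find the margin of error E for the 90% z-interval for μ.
Margin of error = 2.31

Margin of error = z* · σ/√n
= 1.645 · 8.9/√40
= 1.645 · 8.9/6.3246
= 2.31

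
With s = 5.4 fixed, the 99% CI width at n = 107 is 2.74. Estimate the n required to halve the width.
n ≈ 428

CI width ∝ 1/√n
To reduce width by factor 2, need √n to grow by 2 → need 2² = 4 times as many samples.

Current: n = 107, width = 2.74
New: n = 428, width ≈ 1.35

Width reduced by factor of 2.74/1.35 = 2.03.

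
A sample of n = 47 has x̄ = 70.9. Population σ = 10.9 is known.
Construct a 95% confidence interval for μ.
(67.78, 74.02)

z-interval (σ known):
z* = 1.960 for 95% confidence

Margin of error = z* · σ/√n = 1.960 · 10.9/√47 = 3.12

CI: (70.9 - 3.12, 70.9 + 3.12) = (67.78, 74.02)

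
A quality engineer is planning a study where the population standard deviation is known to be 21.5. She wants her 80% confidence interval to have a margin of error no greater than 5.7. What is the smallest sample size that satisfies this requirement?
n ≥ 24

For margin E ≤ 5.7:
n ≥ (z* · σ / E)²
n ≥ (1.282 · 21.5 / 5.7)²
n ≥ 23.38

Minimum n = 24 (rounding up)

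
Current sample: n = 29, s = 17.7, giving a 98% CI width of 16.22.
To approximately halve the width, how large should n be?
n ≈ 116

CI width ∝ 1/√n
To reduce width by factor 2, need √n to grow by 2 → need 2² = 4 times as many samples.

Current: n = 29, width = 16.22
New: n = 116, width ≈ 7.75

Width reduced by factor of 16.22/7.75 = 2.09.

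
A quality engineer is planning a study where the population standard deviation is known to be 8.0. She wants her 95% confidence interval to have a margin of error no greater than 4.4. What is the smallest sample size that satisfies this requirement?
n ≥ 13

For margin E ≤ 4.4:
n ≥ (z* · σ / E)²
n ≥ (1.960 · 8.0 / 4.4)²
n ≥ 12.70

Minimum n = 13 (rounding up)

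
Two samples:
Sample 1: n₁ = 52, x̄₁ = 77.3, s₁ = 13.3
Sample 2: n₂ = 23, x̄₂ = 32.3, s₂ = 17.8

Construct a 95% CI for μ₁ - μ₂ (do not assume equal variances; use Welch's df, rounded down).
(36.57, 53.43)

Difference: x̄₁ - x̄₂ = 45.00
SE = √(s₁²/n₁ + s₂²/n₂) = √(13.3²/52 + 17.8²/23) = 4.1446
df = 33.33 → 33 (Welch–Satterthwaite, rounded down)
t* = 2.035

CI: 45.00 ± 2.035 · 4.1446 = 45.00 ± 8.43 = (36.57, 53.43)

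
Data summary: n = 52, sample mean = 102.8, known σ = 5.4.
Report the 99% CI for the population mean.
(100.87, 104.73)

z-interval (σ known):
z* = 2.576 for 99% confidence

Margin of error = z* · σ/√n = 2.576 · 5.4/√52 = 1.93

CI: (102.8 - 1.93, 102.8 + 1.93) = (100.87, 104.73)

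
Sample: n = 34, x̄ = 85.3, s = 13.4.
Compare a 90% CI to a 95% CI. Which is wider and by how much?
95% CI is wider by 1.57

df = 33
90% CI: t* = 1.692, (81.41, 89.19), width = 2 · t* · s/√n = 7.78
95% CI: t* = 2.035, (80.62, 89.98), width = 2 · t* · s/√n = 9.35

The 95% CI is wider by 9.35 - 7.78 = 1.57.
Higher confidence requires a wider interval.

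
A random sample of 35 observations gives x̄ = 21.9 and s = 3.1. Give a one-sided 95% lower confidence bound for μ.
μ ≥ 21.01

Lower bound (one-sided):
t* = 1.691 (one-sided for 95%)
Lower bound = x̄ - t* · s/√n = 21.9 - 1.691 · 3.1/√35 = 21.01

We are 95% confident that μ ≥ 21.01.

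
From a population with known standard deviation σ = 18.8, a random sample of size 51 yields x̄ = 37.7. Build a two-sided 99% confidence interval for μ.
(30.92, 44.48)

z-interval (σ known):
z* = 2.576 for 99% confidence

Margin of error = z* · σ/√n = 2.576 · 18.8/√51 = 6.78

CI: (37.7 - 6.78, 37.7 + 6.78) = (30.92, 44.48)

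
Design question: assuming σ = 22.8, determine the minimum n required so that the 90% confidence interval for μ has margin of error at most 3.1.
n ≥ 147

For margin E ≤ 3.1:
n ≥ (z* · σ / E)²
n ≥ (1.645 · 22.8 / 3.1)²
n ≥ 146.38

Minimum n = 147 (rounding up)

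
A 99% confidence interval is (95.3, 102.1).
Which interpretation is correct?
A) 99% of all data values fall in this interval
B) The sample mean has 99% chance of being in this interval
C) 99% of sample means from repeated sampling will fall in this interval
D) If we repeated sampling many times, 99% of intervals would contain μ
D

A) Wrong — a CI is about the parameter μ, not individual data values.
B) Wrong — x̄ is observed and sits in the interval by construction.
C) Wrong — coverage applies to intervals containing μ, not to future x̄ values.
D) Correct — this is the frequentist long-run coverage interpretation.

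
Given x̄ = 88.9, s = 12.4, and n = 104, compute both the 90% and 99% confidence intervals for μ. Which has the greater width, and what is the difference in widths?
99% CI is wider by 2.34

df = 103
90% CI: t* = 1.660, (86.88, 90.92), width = 2 · t* · s/√n = 4.04
99% CI: t* = 2.624, (85.71, 92.09), width = 2 · t* · s/√n = 6.38

The 99% CI is wider by 6.38 - 4.04 = 2.34.
Higher confidence requires a wider interval.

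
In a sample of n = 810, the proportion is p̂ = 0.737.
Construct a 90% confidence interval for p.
(0.712, 0.762)

Proportion CI:
SE = √(p̂(1-p̂)/n) = √(0.737 · 0.263 / 810) = 0.01547

z* = 1.645
Margin = z* · SE = 1.645 · 0.01547 = 0.0254

CI: 0.737 ± 0.0254 = (0.712, 0.762)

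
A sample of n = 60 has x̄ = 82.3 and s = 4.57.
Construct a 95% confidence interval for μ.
(81.12, 83.48)

t-interval (σ unknown):
df = n - 1 = 59
t* = 2.001 for 95% confidence

Margin of error = t* · s/√n = 2.001 · 4.57/√60 = 1.18

CI: (81.12, 83.48)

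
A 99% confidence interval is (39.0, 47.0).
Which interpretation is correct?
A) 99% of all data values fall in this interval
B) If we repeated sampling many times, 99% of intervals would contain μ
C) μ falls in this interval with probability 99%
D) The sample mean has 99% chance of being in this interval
B

A) Wrong — a CI is about the parameter μ, not individual data values.
B) Correct — this is the frequentist long-run coverage interpretation.
C) Wrong — μ is fixed; the randomness lives in the interval, not in μ.
D) Wrong — x̄ is observed and sits in the interval by construction.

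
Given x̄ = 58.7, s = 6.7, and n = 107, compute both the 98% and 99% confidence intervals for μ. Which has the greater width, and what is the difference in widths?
99% CI is wider by 0.34

df = 106
98% CI: t* = 2.362, (57.17, 60.23), width = 2 · t* · s/√n = 3.06
99% CI: t* = 2.623, (57.00, 60.40), width = 2 · t* · s/√n = 3.40

The 99% CI is wider by 3.40 - 3.06 = 0.34.
Higher confidence requires a wider interval.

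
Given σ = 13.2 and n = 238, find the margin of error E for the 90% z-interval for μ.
Margin of error = 1.41

Margin of error = z* · σ/√n
= 1.645 · 13.2/√238
= 1.645 · 13.2/15.4272
= 1.41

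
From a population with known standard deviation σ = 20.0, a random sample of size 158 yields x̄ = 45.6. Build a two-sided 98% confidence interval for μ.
(41.90, 49.30)

z-interval (σ known):
z* = 2.326 for 98% confidence

Margin of error = z* · σ/√n = 2.326 · 20.0/√158 = 3.70

CI: (45.6 - 3.70, 45.6 + 3.70) = (41.90, 49.30)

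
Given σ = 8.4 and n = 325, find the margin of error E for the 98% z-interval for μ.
Margin of error = 1.08

Margin of error = z* · σ/√n
= 2.326 · 8.4/√325
= 2.326 · 8.4/18.0278
= 1.08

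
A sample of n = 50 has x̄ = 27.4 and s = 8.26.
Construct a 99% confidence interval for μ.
(24.27, 30.53)

t-interval (σ unknown):
df = n - 1 = 49
t* = 2.680 for 99% confidence

Margin of error = t* · s/√n = 2.680 · 8.26/√50 = 3.13

CI: (24.27, 30.53)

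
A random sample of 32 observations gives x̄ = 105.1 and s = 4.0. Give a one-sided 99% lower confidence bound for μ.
μ ≥ 103.37

Lower bound (one-sided):
t* = 2.453 (one-sided for 99%)
Lower bound = x̄ - t* · s/√n = 105.1 - 2.453 · 4.0/√32 = 103.37

We are 99% confident that μ ≥ 103.37.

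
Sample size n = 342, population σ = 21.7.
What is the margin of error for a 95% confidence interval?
Margin of error = 2.30

Margin of error = z* · σ/√n
= 1.960 · 21.7/√342
= 1.960 · 21.7/18.4932
= 2.30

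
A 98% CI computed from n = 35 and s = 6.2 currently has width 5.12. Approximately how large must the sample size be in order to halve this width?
n ≈ 140

CI width ∝ 1/√n
To reduce width by factor 2, need √n to grow by 2 → need 2² = 4 times as many samples.

Current: n = 35, width = 5.12
New: n = 140, width ≈ 2.47

Width reduced by factor of 5.12/2.47 = 2.07.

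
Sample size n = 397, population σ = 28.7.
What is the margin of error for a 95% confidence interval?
Margin of error = 2.82

Margin of error = z* · σ/√n
= 1.960 · 28.7/√397
= 1.960 · 28.7/19.9249
= 2.82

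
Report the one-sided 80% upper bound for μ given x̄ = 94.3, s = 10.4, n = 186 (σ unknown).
μ ≤ 94.94

Upper bound (one-sided):
t* = 0.844 (one-sided for 80%)
Upper bound = x̄ + t* · s/√n = 94.3 + 0.844 · 10.4/√186 = 94.94

We are 80% confident that μ ≤ 94.94.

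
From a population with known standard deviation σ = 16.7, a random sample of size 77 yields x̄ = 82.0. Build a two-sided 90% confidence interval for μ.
(78.87, 85.13)

z-interval (σ known):
z* = 1.645 for 90% confidence

Margin of error = z* · σ/√n = 1.645 · 16.7/√77 = 3.13

CI: (82.0 - 3.13, 82.0 + 3.13) = (78.87, 85.13)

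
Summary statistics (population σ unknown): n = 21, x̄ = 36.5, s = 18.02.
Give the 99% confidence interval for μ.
(25.31, 47.69)

t-interval (σ unknown):
df = n - 1 = 20
t* = 2.845 for 99% confidence

Margin of error = t* · s/√n = 2.845 · 18.02/√21 = 11.19

CI: (25.31, 47.69)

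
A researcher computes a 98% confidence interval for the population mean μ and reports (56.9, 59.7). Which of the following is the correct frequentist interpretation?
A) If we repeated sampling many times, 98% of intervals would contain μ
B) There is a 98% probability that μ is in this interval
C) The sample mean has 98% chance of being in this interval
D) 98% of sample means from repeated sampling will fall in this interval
A

A) Correct — this is the frequentist long-run coverage interpretation.
B) Wrong — μ is fixed; the randomness lives in the interval, not in μ.
C) Wrong — x̄ is observed and sits in the interval by construction.
D) Wrong — coverage applies to intervals containing μ, not to future x̄ values.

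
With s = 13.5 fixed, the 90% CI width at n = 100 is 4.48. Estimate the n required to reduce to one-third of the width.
n ≈ 900

CI width ∝ 1/√n
To reduce width by factor 3, need √n to grow by 3 → need 3² = 9 times as many samples.

Current: n = 100, width = 4.48
New: n = 900, width ≈ 1.48

Width reduced by factor of 4.48/1.48 = 3.03.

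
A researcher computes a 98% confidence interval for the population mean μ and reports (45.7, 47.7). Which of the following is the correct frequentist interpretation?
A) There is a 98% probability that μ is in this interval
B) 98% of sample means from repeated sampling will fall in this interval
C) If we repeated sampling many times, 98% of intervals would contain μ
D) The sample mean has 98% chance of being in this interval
C

A) Wrong — μ is fixed; the randomness lives in the interval, not in μ.
B) Wrong — coverage applies to intervals containing μ, not to future x̄ values.
C) Correct — this is the frequentist long-run coverage interpretation.
D) Wrong — x̄ is observed and sits in the interval by construction.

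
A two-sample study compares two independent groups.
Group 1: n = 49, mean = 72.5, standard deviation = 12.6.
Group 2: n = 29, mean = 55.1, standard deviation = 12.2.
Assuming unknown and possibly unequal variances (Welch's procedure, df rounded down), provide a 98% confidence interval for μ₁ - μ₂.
(10.48, 24.32)

Difference: x̄₁ - x̄₂ = 17.40
SE = √(s₁²/n₁ + s₂²/n₂) = √(12.6²/49 + 12.2²/29) = 2.8935
df = 60.46 → 60 (Welch–Satterthwaite, rounded down)
t* = 2.390

CI: 17.40 ± 2.390 · 2.8935 = 17.40 ± 6.92 = (10.48, 24.32)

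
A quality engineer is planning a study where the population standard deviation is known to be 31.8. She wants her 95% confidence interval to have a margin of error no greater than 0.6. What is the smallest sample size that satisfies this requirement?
n ≥ 10792

For margin E ≤ 0.6:
n ≥ (z* · σ / E)²
n ≥ (1.960 · 31.8 / 0.6)²
n ≥ 10791.05

Minimum n = 10792 (rounding up)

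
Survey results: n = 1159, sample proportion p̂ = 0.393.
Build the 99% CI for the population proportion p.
(0.356, 0.430)

Proportion CI:
SE = √(p̂(1-p̂)/n) = √(0.393 · 0.607 / 1159) = 0.01435

z* = 2.576
Margin = z* · SE = 2.576 · 0.01435 = 0.0370

CI: 0.393 ± 0.0370 = (0.356, 0.430)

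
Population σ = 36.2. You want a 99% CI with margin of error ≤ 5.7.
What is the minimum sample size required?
n ≥ 268

For margin E ≤ 5.7:
n ≥ (z* · σ / E)²
n ≥ (2.576 · 36.2 / 5.7)²
n ≥ 267.65

Minimum n = 268 (rounding up)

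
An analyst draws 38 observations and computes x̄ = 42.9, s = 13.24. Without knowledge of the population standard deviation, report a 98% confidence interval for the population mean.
(37.68, 48.12)

t-interval (σ unknown):
df = n - 1 = 37
t* = 2.431 for 98% confidence

Margin of error = t* · s/√n = 2.431 · 13.24/√38 = 5.22

CI: (37.68, 48.12)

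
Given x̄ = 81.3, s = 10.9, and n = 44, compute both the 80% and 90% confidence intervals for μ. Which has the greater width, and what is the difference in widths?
90% CI is wider by 1.24

df = 43
80% CI: t* = 1.302, (79.16, 83.44), width = 2 · t* · s/√n = 4.28
90% CI: t* = 1.681, (78.54, 84.06), width = 2 · t* · s/√n = 5.52

The 90% CI is wider by 5.52 - 4.28 = 1.24.
Higher confidence requires a wider interval.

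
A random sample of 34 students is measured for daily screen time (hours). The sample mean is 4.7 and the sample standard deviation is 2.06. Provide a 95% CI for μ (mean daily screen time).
(3.98, 5.42)

t-interval (σ unknown):
df = n - 1 = 33
t* = 2.035 for 95% confidence

Margin of error = t* · s/√n = 2.035 · 2.06/√34 = 0.72

CI: (3.98, 5.42)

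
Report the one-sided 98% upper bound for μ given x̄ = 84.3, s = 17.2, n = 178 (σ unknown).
μ ≤ 86.97

Upper bound (one-sided):
t* = 2.069 (one-sided for 98%)
Upper bound = x̄ + t* · s/√n = 84.3 + 2.069 · 17.2/√178 = 86.97

We are 98% confident that μ ≤ 86.97.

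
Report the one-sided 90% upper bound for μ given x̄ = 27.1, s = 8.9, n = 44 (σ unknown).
μ ≤ 28.85

Upper bound (one-sided):
t* = 1.302 (one-sided for 90%)
Upper bound = x̄ + t* · s/√n = 27.1 + 1.302 · 8.9/√44 = 28.85

We are 90% confident that μ ≤ 28.85.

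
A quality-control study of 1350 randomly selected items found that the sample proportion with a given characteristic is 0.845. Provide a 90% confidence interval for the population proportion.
(0.829, 0.861)

Proportion CI:
SE = √(p̂(1-p̂)/n) = √(0.845 · 0.155 / 1350) = 0.00985

z* = 1.645
Margin = z* · SE = 1.645 · 0.00985 = 0.0162

CI: 0.845 ± 0.0162 = (0.829, 0.861)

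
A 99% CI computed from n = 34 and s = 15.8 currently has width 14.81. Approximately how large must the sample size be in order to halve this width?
n ≈ 136

CI width ∝ 1/√n
To reduce width by factor 2, need √n to grow by 2 → need 2² = 4 times as many samples.

Current: n = 34, width = 14.81
New: n = 136, width ≈ 7.08

Width reduced by factor of 14.81/7.08 = 2.09.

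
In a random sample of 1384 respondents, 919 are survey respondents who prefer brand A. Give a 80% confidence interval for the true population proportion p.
(0.648, 0.680)

Proportion CI:
p̂ = 919/1384 = 0.66402
SE = √(p̂(1-p̂)/n) = √(0.66402 · 0.33598 / 1384) = 0.01270

z* = 1.282
Margin = z* · SE = 1.282 · 0.01270 = 0.0163

CI: 0.66402 ± 0.0163 = (0.648, 0.680)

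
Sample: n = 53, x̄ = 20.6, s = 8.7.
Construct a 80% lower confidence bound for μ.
μ ≥ 19.59

Lower bound (one-sided):
t* = 0.849 (one-sided for 80%)
Lower bound = x̄ - t* · s/√n = 20.6 - 0.849 · 8.7/√53 = 19.59

We are 80% confident that μ ≥ 19.59.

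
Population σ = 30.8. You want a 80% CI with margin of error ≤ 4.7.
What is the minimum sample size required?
n ≥ 71

For margin E ≤ 4.7:
n ≥ (z* · σ / E)²
n ≥ (1.282 · 30.8 / 4.7)²
n ≥ 70.58

Minimum n = 71 (rounding up)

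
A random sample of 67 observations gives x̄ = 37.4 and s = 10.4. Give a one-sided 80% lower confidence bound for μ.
μ ≥ 36.32

Lower bound (one-sided):
t* = 0.847 (one-sided for 80%)
Lower bound = x̄ - t* · s/√n = 37.4 - 0.847 · 10.4/√67 = 36.32

We are 80% confident that μ ≥ 36.32.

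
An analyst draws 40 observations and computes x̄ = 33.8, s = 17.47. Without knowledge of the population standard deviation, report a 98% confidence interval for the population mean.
(27.10, 40.50)

t-interval (σ unknown):
df = n - 1 = 39
t* = 2.426 for 98% confidence

Margin of error = t* · s/√n = 2.426 · 17.47/√40 = 6.70

CI: (27.10, 40.50)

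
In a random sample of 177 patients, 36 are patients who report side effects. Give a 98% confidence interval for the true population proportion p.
(0.133, 0.274)

Proportion CI:
p̂ = 36/177 = 0.20339
SE = √(p̂(1-p̂)/n) = √(0.20339 · 0.79661 / 177) = 0.03026

z* = 2.326
Margin = z* · SE = 2.326 · 0.03026 = 0.0704

CI: 0.20339 ± 0.0704 = (0.133, 0.274)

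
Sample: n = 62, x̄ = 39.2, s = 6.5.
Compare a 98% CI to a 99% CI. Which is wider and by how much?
99% CI is wider by 0.45

df = 61
98% CI: t* = 2.389, (37.23, 41.17), width = 2 · t* · s/√n = 3.94
99% CI: t* = 2.659, (37.00, 41.40), width = 2 · t* · s/√n = 4.39

The 99% CI is wider by 4.39 - 3.94 = 0.45.
Higher confidence requires a wider interval.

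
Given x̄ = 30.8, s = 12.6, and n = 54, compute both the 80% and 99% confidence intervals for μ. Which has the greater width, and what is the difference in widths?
99% CI is wider by 4.71

df = 53
80% CI: t* = 1.298, (28.57, 33.03), width = 2 · t* · s/√n = 4.45
99% CI: t* = 2.672, (26.22, 35.38), width = 2 · t* · s/√n = 9.16

The 99% CI is wider by 9.16 - 4.45 = 4.71.
Higher confidence requires a wider interval.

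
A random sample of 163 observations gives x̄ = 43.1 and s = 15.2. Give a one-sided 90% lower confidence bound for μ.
μ ≥ 41.57

Lower bound (one-sided):
t* = 1.287 (one-sided for 90%)
Lower bound = x̄ - t* · s/√n = 43.1 - 1.287 · 15.2/√163 = 41.57

We are 90% confident that μ ≥ 41.57.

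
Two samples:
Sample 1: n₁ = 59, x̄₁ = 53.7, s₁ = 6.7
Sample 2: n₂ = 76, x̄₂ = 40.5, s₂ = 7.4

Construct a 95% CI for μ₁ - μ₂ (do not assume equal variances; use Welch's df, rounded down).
(10.79, 15.61)

Difference: x̄₁ - x̄₂ = 13.20
SE = √(s₁²/n₁ + s₂²/n₂) = √(6.7²/59 + 7.4²/76) = 1.2171
df = 129.83 → 129 (Welch–Satterthwaite, rounded down)
t* = 1.979

CI: 13.20 ± 1.979 · 1.2171 = 13.20 ± 2.41 = (10.79, 15.61)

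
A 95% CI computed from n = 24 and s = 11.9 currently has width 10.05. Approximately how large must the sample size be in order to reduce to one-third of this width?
n ≈ 216

CI width ∝ 1/√n
To reduce width by factor 3, need √n to grow by 3 → need 3² = 9 times as many samples.

Current: n = 24, width = 10.05
New: n = 216, width ≈ 3.19

Width reduced by factor of 10.05/3.19 = 3.15.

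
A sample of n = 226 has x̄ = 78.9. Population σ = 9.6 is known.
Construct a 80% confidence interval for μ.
(78.08, 79.72)

z-interval (σ known):
z* = 1.282 for 80% confidence

Margin of error = z* · σ/√n = 1.282 · 9.6/√226 = 0.82

CI: (78.9 - 0.82, 78.9 + 0.82) = (78.08, 79.72)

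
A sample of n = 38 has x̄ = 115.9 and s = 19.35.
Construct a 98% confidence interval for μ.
(108.27, 123.53)

t-interval (σ unknown):
df = n - 1 = 37
t* = 2.431 for 98% confidence

Margin of error = t* · s/√n = 2.431 · 19.35/√38 = 7.63

CI: (108.27, 123.53)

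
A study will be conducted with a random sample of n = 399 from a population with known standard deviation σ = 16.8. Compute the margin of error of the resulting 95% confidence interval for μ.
Margin of error = 1.65

Margin of error = z* · σ/√n
= 1.960 · 16.8/√399
= 1.960 · 16.8/19.9750
= 1.65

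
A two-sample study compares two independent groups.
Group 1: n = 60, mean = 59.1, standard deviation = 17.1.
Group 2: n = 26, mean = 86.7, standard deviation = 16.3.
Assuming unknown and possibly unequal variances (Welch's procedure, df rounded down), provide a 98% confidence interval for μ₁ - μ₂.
(-36.94, -18.26)

Difference: x̄₁ - x̄₂ = -27.60
SE = √(s₁²/n₁ + s₂²/n₂) = √(17.1²/60 + 16.3²/26) = 3.8849
df = 49.74 → 49 (Welch–Satterthwaite, rounded down)
t* = 2.405

CI: -27.60 ± 2.405 · 3.8849 = -27.60 ± 9.34 = (-36.94, -18.26)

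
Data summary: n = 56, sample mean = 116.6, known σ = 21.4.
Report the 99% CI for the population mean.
(109.23, 123.97)

z-interval (σ known):
z* = 2.576 for 99% confidence

Margin of error = z* · σ/√n = 2.576 · 21.4/√56 = 7.37

CI: (116.6 - 7.37, 116.6 + 7.37) = (109.23, 123.97)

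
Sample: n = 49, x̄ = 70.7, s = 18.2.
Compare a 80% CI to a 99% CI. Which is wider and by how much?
99% CI is wider by 7.20

df = 48
80% CI: t* = 1.299, (67.32, 74.08), width = 2 · t* · s/√n = 6.75
99% CI: t* = 2.682, (63.73, 77.67), width = 2 · t* · s/√n = 13.95

The 99% CI is wider by 13.95 - 6.75 = 7.20.
Higher confidence requires a wider interval.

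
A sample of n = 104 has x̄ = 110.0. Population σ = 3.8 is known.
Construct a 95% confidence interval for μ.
(109.27, 110.73)

z-interval (σ known):
z* = 1.960 for 95% confidence

Margin of error = z* · σ/√n = 1.960 · 3.8/√104 = 0.73

CI: (110.0 - 0.73, 110.0 + 0.73) = (109.27, 110.73)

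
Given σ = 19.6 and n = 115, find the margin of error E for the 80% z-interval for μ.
Margin of error = 2.34

Margin of error = z* · σ/√n
= 1.282 · 19.6/√115
= 1.282 · 19.6/10.7238
= 2.34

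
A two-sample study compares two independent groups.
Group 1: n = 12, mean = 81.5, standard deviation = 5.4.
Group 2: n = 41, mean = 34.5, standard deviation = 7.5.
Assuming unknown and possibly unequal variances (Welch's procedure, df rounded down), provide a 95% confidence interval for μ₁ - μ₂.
(42.98, 51.02)

Difference: x̄₁ - x̄₂ = 47.00
SE = √(s₁²/n₁ + s₂²/n₂) = √(5.4²/12 + 7.5²/41) = 1.9499
df = 24.76 → 24 (Welch–Satterthwaite, rounded down)
t* = 2.064

CI: 47.00 ± 2.064 · 1.9499 = 47.00 ± 4.02 = (42.98, 51.02)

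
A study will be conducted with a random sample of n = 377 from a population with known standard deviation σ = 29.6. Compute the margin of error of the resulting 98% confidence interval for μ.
Margin of error = 3.55

Margin of error = z* · σ/√n
= 2.326 · 29.6/√377
= 2.326 · 29.6/19.4165
= 3.55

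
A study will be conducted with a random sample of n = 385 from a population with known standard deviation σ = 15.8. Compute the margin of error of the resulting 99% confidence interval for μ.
Margin of error = 2.07

Margin of error = z* · σ/√n
= 2.576 · 15.8/√385
= 2.576 · 15.8/19.6214
= 2.07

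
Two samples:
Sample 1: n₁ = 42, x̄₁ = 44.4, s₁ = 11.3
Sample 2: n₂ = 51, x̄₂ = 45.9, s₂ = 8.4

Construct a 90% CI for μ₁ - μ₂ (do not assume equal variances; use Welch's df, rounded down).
(-5.00, 2.00)

Difference: x̄₁ - x̄₂ = -1.50
SE = √(s₁²/n₁ + s₂²/n₂) = √(11.3²/42 + 8.4²/51) = 2.1033
df = 74.21 → 74 (Welch–Satterthwaite, rounded down)
t* = 1.666

CI: -1.50 ± 1.666 · 2.1033 = -1.50 ± 3.50 = (-5.00, 2.00)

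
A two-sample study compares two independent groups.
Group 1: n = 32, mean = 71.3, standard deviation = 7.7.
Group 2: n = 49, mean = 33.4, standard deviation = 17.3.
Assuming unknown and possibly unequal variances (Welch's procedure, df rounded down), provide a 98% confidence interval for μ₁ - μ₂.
(31.18, 44.62)

Difference: x̄₁ - x̄₂ = 37.90
SE = √(s₁²/n₁ + s₂²/n₂) = √(7.7²/32 + 17.3²/49) = 2.8215
df = 71.37 → 71 (Welch–Satterthwaite, rounded down)
t* = 2.380

CI: 37.90 ± 2.380 · 2.8215 = 37.90 ± 6.72 = (31.18, 44.62)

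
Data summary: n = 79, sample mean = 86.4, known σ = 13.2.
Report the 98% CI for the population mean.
(82.95, 89.85)

z-interval (σ known):
z* = 2.326 for 98% confidence

Margin of error = z* · σ/√n = 2.326 · 13.2/√79 = 3.45

CI: (86.4 - 3.45, 86.4 + 3.45) = (82.95, 89.85)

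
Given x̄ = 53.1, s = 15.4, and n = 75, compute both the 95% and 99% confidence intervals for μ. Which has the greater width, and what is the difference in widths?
99% CI is wider by 2.31

df = 74
95% CI: t* = 1.993, (49.56, 56.64), width = 2 · t* · s/√n = 7.09
99% CI: t* = 2.644, (48.40, 57.80), width = 2 · t* · s/√n = 9.40

The 99% CI is wider by 9.40 - 7.09 = 2.31.
Higher confidence requires a wider interval.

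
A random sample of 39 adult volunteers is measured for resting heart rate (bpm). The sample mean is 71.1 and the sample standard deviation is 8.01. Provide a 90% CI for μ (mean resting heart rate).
(68.94, 73.26)

t-interval (σ unknown):
df = n - 1 = 38
t* = 1.686 for 90% confidence

Margin of error = t* · s/√n = 1.686 · 8.01/√39 = 2.16

CI: (68.94, 73.26)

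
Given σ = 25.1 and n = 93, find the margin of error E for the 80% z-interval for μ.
Margin of error = 3.34

Margin of error = z* · σ/√n
= 1.282 · 25.1/√93
= 1.282 · 25.1/9.6437
= 3.34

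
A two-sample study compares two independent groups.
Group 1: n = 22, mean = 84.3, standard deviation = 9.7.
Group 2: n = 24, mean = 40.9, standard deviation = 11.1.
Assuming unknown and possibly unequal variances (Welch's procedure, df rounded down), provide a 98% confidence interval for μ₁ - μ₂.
(35.99, 50.81)

Difference: x̄₁ - x̄₂ = 43.40
SE = √(s₁²/n₁ + s₂²/n₂) = √(9.7²/22 + 11.1²/24) = 3.0677
df = 43.91 → 43 (Welch–Satterthwaite, rounded down)
t* = 2.416

CI: 43.40 ± 2.416 · 3.0677 = 43.40 ± 7.41 = (35.99, 50.81)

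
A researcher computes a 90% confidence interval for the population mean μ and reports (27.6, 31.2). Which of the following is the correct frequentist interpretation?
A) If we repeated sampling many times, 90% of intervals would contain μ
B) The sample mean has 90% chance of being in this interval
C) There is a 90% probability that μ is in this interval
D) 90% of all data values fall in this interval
A

A) Correct — this is the frequentist long-run coverage interpretation.
B) Wrong — x̄ is observed and sits in the interval by construction.
C) Wrong — μ is fixed; the randomness lives in the interval, not in μ.
D) Wrong — a CI is about the parameter μ, not individual data values.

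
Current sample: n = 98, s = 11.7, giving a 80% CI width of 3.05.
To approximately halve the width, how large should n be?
n ≈ 392

CI width ∝ 1/√n
To reduce width by factor 2, need √n to grow by 2 → need 2² = 4 times as many samples.

Current: n = 98, width = 3.05
New: n = 392, width ≈ 1.52

Width reduced by factor of 3.05/1.52 = 2.01.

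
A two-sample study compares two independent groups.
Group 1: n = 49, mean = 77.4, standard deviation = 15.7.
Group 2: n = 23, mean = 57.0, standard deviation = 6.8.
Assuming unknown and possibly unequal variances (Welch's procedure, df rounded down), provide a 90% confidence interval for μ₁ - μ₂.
(15.98, 24.82)

Difference: x̄₁ - x̄₂ = 20.40
SE = √(s₁²/n₁ + s₂²/n₂) = √(15.7²/49 + 6.8²/23) = 2.6535
df = 69.73 → 69 (Welch–Satterthwaite, rounded down)
t* = 1.667

CI: 20.40 ± 1.667 · 2.6535 = 20.40 ± 4.42 = (15.98, 24.82)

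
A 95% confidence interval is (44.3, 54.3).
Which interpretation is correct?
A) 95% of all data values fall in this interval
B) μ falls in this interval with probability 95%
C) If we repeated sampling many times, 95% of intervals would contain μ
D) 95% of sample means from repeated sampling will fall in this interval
C

A) Wrong — a CI is about the parameter μ, not individual data values.
B) Wrong — μ is fixed; the randomness lives in the interval, not in μ.
C) Correct — this is the frequentist long-run coverage interpretation.
D) Wrong — coverage applies to intervals containing μ, not to future x̄ values.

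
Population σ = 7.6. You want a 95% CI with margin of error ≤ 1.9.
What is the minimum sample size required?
n ≥ 62

For margin E ≤ 1.9:
n ≥ (z* · σ / E)²
n ≥ (1.960 · 7.6 / 1.9)²
n ≥ 61.47

Minimum n = 62 (rounding up)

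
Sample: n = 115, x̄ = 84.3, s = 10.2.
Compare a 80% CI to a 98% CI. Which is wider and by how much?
98% CI is wider by 2.04

df = 114
80% CI: t* = 1.289, (83.07, 85.53), width = 2 · t* · s/√n = 2.45
98% CI: t* = 2.360, (82.06, 86.54), width = 2 · t* · s/√n = 4.49

The 98% CI is wider by 4.49 - 2.45 = 2.04.
Higher confidence requires a wider interval.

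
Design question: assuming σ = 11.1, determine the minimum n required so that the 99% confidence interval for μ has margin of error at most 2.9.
n ≥ 98

For margin E ≤ 2.9:
n ≥ (z* · σ / E)²
n ≥ (2.576 · 11.1 / 2.9)²
n ≥ 97.22

Minimum n = 98 (rounding up)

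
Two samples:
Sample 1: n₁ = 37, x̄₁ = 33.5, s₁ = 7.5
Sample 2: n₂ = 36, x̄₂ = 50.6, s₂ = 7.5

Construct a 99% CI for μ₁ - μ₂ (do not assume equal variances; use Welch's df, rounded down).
(-21.75, -12.45)

Difference: x̄₁ - x̄₂ = -17.10
SE = √(s₁²/n₁ + s₂²/n₂) = √(7.5²/37 + 7.5²/36) = 1.7558
df = 70.95 → 70 (Welch–Satterthwaite, rounded down)
t* = 2.648

CI: -17.10 ± 2.648 · 1.7558 = -17.10 ± 4.65 = (-21.75, -12.45)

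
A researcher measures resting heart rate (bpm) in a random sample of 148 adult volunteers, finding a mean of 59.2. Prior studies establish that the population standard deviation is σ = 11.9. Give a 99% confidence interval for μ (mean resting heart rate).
(56.68, 61.72)

z-interval (σ known):
z* = 2.576 for 99% confidence

Margin of error = z* · σ/√n = 2.576 · 11.9/√148 = 2.52

CI: (59.2 - 2.52, 59.2 + 2.52) = (56.68, 61.72)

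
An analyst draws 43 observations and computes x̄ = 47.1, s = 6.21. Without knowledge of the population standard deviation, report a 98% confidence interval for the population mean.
(44.81, 49.39)

t-interval (σ unknown):
df = n - 1 = 42
t* = 2.418 for 98% confidence

Margin of error = t* · s/√n = 2.418 · 6.21/√43 = 2.29

CI: (44.81, 49.39)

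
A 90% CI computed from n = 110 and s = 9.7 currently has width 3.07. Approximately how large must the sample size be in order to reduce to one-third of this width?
n ≈ 990

CI width ∝ 1/√n
To reduce width by factor 3, need √n to grow by 3 → need 3² = 9 times as many samples.

Current: n = 110, width = 3.07
New: n = 990, width ≈ 1.01

Width reduced by factor of 3.07/1.01 = 3.04.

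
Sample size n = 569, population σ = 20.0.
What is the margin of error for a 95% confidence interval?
Margin of error = 1.64

Margin of error = z* · σ/√n
= 1.960 · 20.0/√569
= 1.960 · 20.0/23.8537
= 1.64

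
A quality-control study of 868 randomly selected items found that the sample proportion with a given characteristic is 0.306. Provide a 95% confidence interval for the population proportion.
(0.275, 0.337)

Proportion CI:
SE = √(p̂(1-p̂)/n) = √(0.306 · 0.694 / 868) = 0.01564

z* = 1.960
Margin = z* · SE = 1.960 · 0.01564 = 0.0307

CI: 0.306 ± 0.0307 = (0.275, 0.337)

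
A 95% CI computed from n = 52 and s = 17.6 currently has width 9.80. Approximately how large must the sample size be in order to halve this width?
n ≈ 208

CI width ∝ 1/√n
To reduce width by factor 2, need √n to grow by 2 → need 2² = 4 times as many samples.

Current: n = 52, width = 9.80
New: n = 208, width ≈ 4.81

Width reduced by factor of 9.80/4.81 = 2.04.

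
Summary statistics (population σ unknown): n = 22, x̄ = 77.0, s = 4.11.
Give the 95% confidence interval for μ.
(75.18, 78.82)

t-interval (σ unknown):
df = n - 1 = 21
t* = 2.080 for 95% confidence

Margin of error = t* · s/√n = 2.080 · 4.11/√22 = 1.82

CI: (75.18, 78.82)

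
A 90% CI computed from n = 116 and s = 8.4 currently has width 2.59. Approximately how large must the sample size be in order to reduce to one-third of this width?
n ≈ 1044

CI width ∝ 1/√n
To reduce width by factor 3, need √n to grow by 3 → need 3² = 9 times as many samples.

Current: n = 116, width = 2.59
New: n = 1044, width ≈ 0.86

Width reduced by factor of 2.59/0.86 = 3.01.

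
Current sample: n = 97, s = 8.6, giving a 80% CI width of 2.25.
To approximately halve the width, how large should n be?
n ≈ 388

CI width ∝ 1/√n
To reduce width by factor 2, need √n to grow by 2 → need 2² = 4 times as many samples.

Current: n = 97, width = 2.25
New: n = 388, width ≈ 1.12

Width reduced by factor of 2.25/1.12 = 2.01.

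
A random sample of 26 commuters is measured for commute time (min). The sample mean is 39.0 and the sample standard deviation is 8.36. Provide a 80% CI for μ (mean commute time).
(36.84, 41.16)

t-interval (σ unknown):
df = n - 1 = 25
t* = 1.316 for 80% confidence

Margin of error = t* · s/√n = 1.316 · 8.36/√26 = 2.16

CI: (36.84, 41.16)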